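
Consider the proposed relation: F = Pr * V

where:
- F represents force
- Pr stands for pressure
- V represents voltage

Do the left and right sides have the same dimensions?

No

F (force) has dimensions [L M T^-2].
Pr (pressure) has dimensions [L^-1 M T^-2].
V (voltage) has dimensions [I^-1 L^2 M T^-3].

Left side: [L M T^-2]
Right side: [I^-1 L M^2 T^-5]

The two sides have different dimensions, so the equation is NOT dimensionally consistent.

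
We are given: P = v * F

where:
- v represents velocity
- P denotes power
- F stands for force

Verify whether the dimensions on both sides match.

Yes

v (velocity) has dimensions [L T^-1].
P (power) has dimensions [L^2 M T^-3].
F (force) has dimensions [L M T^-2].

Left side: [L^2 M T^-3]
Right side: [L^2 M T^-3]

Both sides have the same dimensions, so the equation is dimensionally consistent.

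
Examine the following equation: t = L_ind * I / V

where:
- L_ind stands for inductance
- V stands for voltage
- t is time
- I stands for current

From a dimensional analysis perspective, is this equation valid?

Yes

L_ind (inductance) has dimensions [I^-2 L^2 M T^-2].
V (voltage) has dimensions [I^-1 L^2 M T^-3].
t (time) has dimensions [T].
I (current) has dimensions [I].

Left side: [T]
Right side: [T]

Both sides have the same dimensions, so the equation is dimensionally consistent.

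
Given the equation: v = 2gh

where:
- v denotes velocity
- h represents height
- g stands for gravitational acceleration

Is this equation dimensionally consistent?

No

v (velocity) has dimensions [L T^-1].
h (height) has dimensions [L].
g (gravitational acceleration) has dimensions [L T^-2].

Left side: [L T^-1]
Right side: [L^2 T^-2]

The two sides have different dimensions, so the equation is NOT dimensionally consistent.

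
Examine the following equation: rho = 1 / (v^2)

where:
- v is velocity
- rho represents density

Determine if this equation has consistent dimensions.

No

v (velocity) has dimensions [L T^-1].
rho (density) has dimensions [L^-3 M].

Left side: [L^-3 M]
Right side: [L^-2 T^2]

The two sides have different dimensions, so the equation is NOT dimensionally consistent.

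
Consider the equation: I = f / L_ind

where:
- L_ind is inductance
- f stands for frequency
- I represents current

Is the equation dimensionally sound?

No

L_ind (inductance) has dimensions [I^-2 L^2 M T^-2].
f (frequency) has dimensions [T^-1].
I (current) has dimensions [I].

Left side: [I]
Right side: [I^2 L^-2 M^-1 T]

The two sides have different dimensions, so the equation is NOT dimensionally consistent.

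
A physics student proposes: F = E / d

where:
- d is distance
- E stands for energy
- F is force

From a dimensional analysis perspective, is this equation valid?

Yes

d (distance) has dimensions [L].
E (energy) has dimensions [L^2 M T^-2].
F (force) has dimensions [L M T^-2].

Left side: [L M T^-2]
Right side: [L M T^-2]

Both sides have the same dimensions, so the equation is dimensionally consistent.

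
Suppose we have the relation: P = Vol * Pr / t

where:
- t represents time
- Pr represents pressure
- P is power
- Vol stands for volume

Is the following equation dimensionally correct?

Yes

t (time) has dimensions [T].
Pr (pressure) has dimensions [L^-1 M T^-2].
P (power) has dimensions [L^2 M T^-3].
Vol (volume) has dimensions [L^3].

Left side: [L^2 M T^-3]
Right side: [L^2 M T^-3]

Both sides have the same dimensions, so the equation is dimensionally consistent.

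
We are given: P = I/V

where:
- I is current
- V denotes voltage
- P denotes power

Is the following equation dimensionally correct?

No

I (current) has dimensions [I].
V (voltage) has dimensions [I^-1 L^2 M T^-3].
P (power) has dimensions [L^2 M T^-3].

Left side: [L^2 M T^-3]
Right side: [I^2 L^-2 M^-1 T^3]

The two sides have different dimensions, so the equation is NOT dimensionally consistent.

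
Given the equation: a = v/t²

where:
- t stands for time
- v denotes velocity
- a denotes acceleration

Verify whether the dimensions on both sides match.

No

t (time) has dimensions [T].
v (velocity) has dimensions [L T^-1].
a (acceleration) has dimensions [L T^-2].

Left side: [L T^-2]
Right side: [L T^-3]

The two sides have different dimensions, so the equation is NOT dimensionally consistent.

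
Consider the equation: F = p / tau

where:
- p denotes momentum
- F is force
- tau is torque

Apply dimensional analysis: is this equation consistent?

No

p (momentum) has dimensions [L M T^-1].
F (force) has dimensions [L M T^-2].
tau (torque) has dimensions [L^2 M T^-2].

Left side: [L M T^-2]
Right side: [L^-1 T]

The two sides have different dimensions, so the equation is NOT dimensionally consistent.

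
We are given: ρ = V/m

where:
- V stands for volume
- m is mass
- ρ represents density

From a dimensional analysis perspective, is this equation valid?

No

V (volume) has dimensions [L^3].
m (mass) has dimensions [M].
ρ (density) has dimensions [L^-3 M].

Left side: [L^-3 M]
Right side: [L^3 M^-1]

The two sides have different dimensions, so the equation is NOT dimensionally consistent.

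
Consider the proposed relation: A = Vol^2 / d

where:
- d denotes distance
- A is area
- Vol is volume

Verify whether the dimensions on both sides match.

No

d (distance) has dimensions [L].
A (area) has dimensions [L^2].
Vol (volume) has dimensions [L^3].

Left side: [L^2]
Right side: [L^5]

The two sides have different dimensions, so the equation is NOT dimensionally consistent.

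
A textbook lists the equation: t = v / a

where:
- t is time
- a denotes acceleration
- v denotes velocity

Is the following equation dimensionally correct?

Yes

t (time) has dimensions [T].
a (acceleration) has dimensions [L T^-2].
v (velocity) has dimensions [L T^-1].

Left side: [T]
Right side: [T]

Both sides have the same dimensions, so the equation is dimensionally consistent.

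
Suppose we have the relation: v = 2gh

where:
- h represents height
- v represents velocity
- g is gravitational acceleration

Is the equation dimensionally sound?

No

h (height) has dimensions [L].
v (velocity) has dimensions [L T^-1].
g (gravitational acceleration) has dimensions [L T^-2].

Left side: [L T^-1]
Right side: [L^2 T^-2]

The two sides have different dimensions, so the equation is NOT dimensionally consistent.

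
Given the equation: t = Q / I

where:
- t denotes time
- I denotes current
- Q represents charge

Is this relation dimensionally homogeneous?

Yes

t (time) has dimensions [T].
I (current) has dimensions [I].
Q (charge) has dimensions [I T].

Left side: [T]
Right side: [T]

Both sides have the same dimensions, so the equation is dimensionally consistent.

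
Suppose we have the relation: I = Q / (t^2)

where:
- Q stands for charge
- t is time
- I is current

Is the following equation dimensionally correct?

No

Q (charge) has dimensions [I T].
t (time) has dimensions [T].
I (current) has dimensions [I].

Left side: [I]
Right side: [I T^-1]

The two sides have different dimensions, so the equation is NOT dimensionally consistent.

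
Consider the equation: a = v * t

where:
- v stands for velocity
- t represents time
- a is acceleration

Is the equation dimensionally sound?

No

v (velocity) has dimensions [L T^-1].
t (time) has dimensions [T].
a (acceleration) has dimensions [L T^-2].

Left side: [L T^-2]
Right side: [L]

The two sides have different dimensions, so the equation is NOT dimensionally consistent.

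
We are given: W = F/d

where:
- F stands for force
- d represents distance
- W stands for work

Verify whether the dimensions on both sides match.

No

F (force) has dimensions [L M T^-2].
d (distance) has dimensions [L].
W (work) has dimensions [L^2 M T^-2].

Left side: [L^2 M T^-2]
Right side: [M T^-2]

The two sides have different dimensions, so the equation is NOT dimensionally consistent.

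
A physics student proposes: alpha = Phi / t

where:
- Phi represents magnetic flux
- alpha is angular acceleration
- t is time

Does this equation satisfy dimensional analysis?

No

Phi (magnetic flux) has dimensions [I^-1 L^2 M T^-2].
alpha (angular acceleration) has dimensions [T^-2].
t (time) has dimensions [T].

Left side: [T^-2]
Right side: [I^-1 L^2 M T^-3]

The two sides have different dimensions, so the equation is NOT dimensionally consistent.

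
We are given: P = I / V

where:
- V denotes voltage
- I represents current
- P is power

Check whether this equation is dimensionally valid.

No

V (voltage) has dimensions [I^-1 L^2 M T^-3].
I (current) has dimensions [I].
P (power) has dimensions [L^2 M T^-3].

Left side: [L^2 M T^-3]
Right side: [I^2 L^-2 M^-1 T^3]

The two sides have different dimensions, so the equation is NOT dimensionally consistent.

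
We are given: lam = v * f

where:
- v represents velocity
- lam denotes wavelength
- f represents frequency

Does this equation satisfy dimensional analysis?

No

v (velocity) has dimensions [L T^-1].
lam (wavelength) has dimensions [L].
f (frequency) has dimensions [T^-1].

Left side: [L]
Right side: [L T^-2]

The two sides have different dimensions, so the equation is NOT dimensionally consistent.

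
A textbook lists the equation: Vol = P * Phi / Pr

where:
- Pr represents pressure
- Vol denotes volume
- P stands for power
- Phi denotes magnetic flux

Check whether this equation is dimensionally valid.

No

Pr (pressure) has dimensions [L^-1 M T^-2].
Vol (volume) has dimensions [L^3].
P (power) has dimensions [L^2 M T^-3].
Phi (magnetic flux) has dimensions [I^-1 L^2 M T^-2].

Left side: [L^3]
Right side: [I^-1 L^5 M T^-3]

The two sides have different dimensions, so the equation is NOT dimensionally consistent.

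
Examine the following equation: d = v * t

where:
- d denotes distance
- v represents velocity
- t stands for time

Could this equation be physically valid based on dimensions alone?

Yes

d (distance) has dimensions [L].
v (velocity) has dimensions [L T^-1].
t (time) has dimensions [T].

Left side: [L]
Right side: [L]

Both sides have the same dimensions, so the equation is dimensionally consistent.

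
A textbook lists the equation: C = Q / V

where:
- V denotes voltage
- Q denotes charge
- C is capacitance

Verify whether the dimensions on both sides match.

Yes

V (voltage) has dimensions [I^-1 L^2 M T^-3].
Q (charge) has dimensions [I T].
C (capacitance) has dimensions [I^2 L^-2 M^-1 T^4].

Left side: [I^2 L^-2 M^-1 T^4]
Right side: [I^2 L^-2 M^-1 T^4]

Both sides have the same dimensions, so the equation is dimensionally consistent.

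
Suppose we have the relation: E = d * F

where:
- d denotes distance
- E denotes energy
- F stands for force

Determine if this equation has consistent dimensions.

Yes

d (distance) has dimensions [L].
E (energy) has dimensions [L^2 M T^-2].
F (force) has dimensions [L M T^-2].

Left side: [L^2 M T^-2]
Right side: [L^2 M T^-2]

Both sides have the same dimensions, so the equation is dimensionally consistent.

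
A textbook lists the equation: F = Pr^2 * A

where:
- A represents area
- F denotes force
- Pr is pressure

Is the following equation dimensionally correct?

No

A (area) has dimensions [L^2].
F (force) has dimensions [L M T^-2].
Pr (pressure) has dimensions [L^-1 M T^-2].

Left side: [L M T^-2]
Right side: [M^2 T^-4]

The two sides have different dimensions, so the equation is NOT dimensionally consistent.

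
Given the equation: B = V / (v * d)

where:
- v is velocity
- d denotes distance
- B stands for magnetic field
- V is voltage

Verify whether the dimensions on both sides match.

Yes

v (velocity) has dimensions [L T^-1].
d (distance) has dimensions [L].
B (magnetic field) has dimensions [I^-1 M T^-2].
V (voltage) has dimensions [I^-1 L^2 M T^-3].

Left side: [I^-1 M T^-2]
Right side: [I^-1 M T^-2]

Both sides have the same dimensions, so the equation is dimensionally consistent.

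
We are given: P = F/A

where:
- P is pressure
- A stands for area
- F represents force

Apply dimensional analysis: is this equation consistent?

Yes

P (pressure) has dimensions [L^-1 M T^-2].
A (area) has dimensions [L^2].
F (force) has dimensions [L M T^-2].

Left side: [L^-1 M T^-2]
Right side: [L^-1 M T^-2]

Both sides have the same dimensions, so the equation is dimensionally consistent.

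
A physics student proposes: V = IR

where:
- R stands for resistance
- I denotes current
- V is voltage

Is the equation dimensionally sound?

Yes

R (resistance) has dimensions [I^-2 L^2 M T^-3].
I (current) has dimensions [I].
V (voltage) has dimensions [I^-1 L^2 M T^-3].

Left side: [I^-1 L^2 M T^-3]
Right side: [I^-1 L^2 M T^-3]

Both sides have the same dimensions, so the equation is dimensionally consistent.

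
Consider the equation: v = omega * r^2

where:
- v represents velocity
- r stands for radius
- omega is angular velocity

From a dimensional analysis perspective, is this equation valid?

No

v (velocity) has dimensions [L T^-1].
r (radius) has dimensions [L].
omega (angular velocity) has dimensions [T^-1].

Left side: [L T^-1]
Right side: [L^2 T^-1]

The two sides have different dimensions, so the equation is NOT dimensionally consistent.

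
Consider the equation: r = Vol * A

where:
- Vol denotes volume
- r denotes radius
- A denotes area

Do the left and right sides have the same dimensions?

No

Vol (volume) has dimensions [L^3].
r (radius) has dimensions [L].
A (area) has dimensions [L^2].

Left side: [L]
Right side: [L^5]

The two sides have different dimensions, so the equation is NOT dimensionally consistent.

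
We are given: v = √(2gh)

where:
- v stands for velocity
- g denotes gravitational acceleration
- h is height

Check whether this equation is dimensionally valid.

Yes

v (velocity) has dimensions [L T^-1].
g (gravitational acceleration) has dimensions [L T^-2].
h (height) has dimensions [L].

Left side: [L T^-1]
Right side: [L T^-1]

Both sides have the same dimensions, so the equation is dimensionally consistent.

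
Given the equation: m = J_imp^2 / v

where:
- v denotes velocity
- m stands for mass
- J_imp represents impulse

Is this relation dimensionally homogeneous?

No

v (velocity) has dimensions [L T^-1].
m (mass) has dimensions [M].
J_imp (impulse) has dimensions [L M T^-1].

Left side: [M]
Right side: [L M^2 T^-1]

The two sides have different dimensions, so the equation is NOT dimensionally consistent.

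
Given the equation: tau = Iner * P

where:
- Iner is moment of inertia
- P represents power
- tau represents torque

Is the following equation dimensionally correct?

No

Iner (moment of inertia) has dimensions [L^2 M].
P (power) has dimensions [L^2 M T^-3].
tau (torque) has dimensions [L^2 M T^-2].

Left side: [L^2 M T^-2]
Right side: [L^4 M^2 T^-3]

The two sides have different dimensions, so the equation is NOT dimensionally consistent.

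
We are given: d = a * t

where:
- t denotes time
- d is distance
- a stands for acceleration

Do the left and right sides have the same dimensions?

No

t (time) has dimensions [T].
d (distance) has dimensions [L].
a (acceleration) has dimensions [L T^-2].

Left side: [L]
Right side: [L T^-1]

The two sides have different dimensions, so the equation is NOT dimensionally consistent.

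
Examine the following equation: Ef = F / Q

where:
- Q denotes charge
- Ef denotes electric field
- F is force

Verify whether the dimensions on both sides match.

Yes

Q (charge) has dimensions [I T].
Ef (electric field) has dimensions [I^-1 L M T^-3].
F (force) has dimensions [L M T^-2].

Left side: [I^-1 L M T^-3]
Right side: [I^-1 L M T^-3]

Both sides have the same dimensions, so the equation is dimensionally consistent.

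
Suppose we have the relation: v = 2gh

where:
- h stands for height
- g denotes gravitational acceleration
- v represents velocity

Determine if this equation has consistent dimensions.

No

h (height) has dimensions [L].
g (gravitational acceleration) has dimensions [L T^-2].
v (velocity) has dimensions [L T^-1].

Left side: [L T^-1]
Right side: [L^2 T^-2]

The two sides have different dimensions, so the equation is NOT dimensionally consistent.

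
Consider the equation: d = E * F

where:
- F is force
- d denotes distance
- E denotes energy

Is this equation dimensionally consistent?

No

F (force) has dimensions [L M T^-2].
d (distance) has dimensions [L].
E (energy) has dimensions [L^2 M T^-2].

Left side: [L]
Right side: [L^3 M^2 T^-4]

The two sides have different dimensions, so the equation is NOT dimensionally consistent.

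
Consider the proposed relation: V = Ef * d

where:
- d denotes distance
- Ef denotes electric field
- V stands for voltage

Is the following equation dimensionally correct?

Yes

d (distance) has dimensions [L].
Ef (electric field) has dimensions [I^-1 L M T^-3].
V (voltage) has dimensions [I^-1 L^2 M T^-3].

Left side: [I^-1 L^2 M T^-3]
Right side: [I^-1 L^2 M T^-3]

Both sides have the same dimensions, so the equation is dimensionally consistent.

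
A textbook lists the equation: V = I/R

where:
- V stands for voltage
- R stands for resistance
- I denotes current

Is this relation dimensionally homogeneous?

No

V (voltage) has dimensions [I^-1 L^2 M T^-3].
R (resistance) has dimensions [I^-2 L^2 M T^-3].
I (current) has dimensions [I].

Left side: [I^-1 L^2 M T^-3]
Right side: [I^3 L^-2 M^-1 T^3]

The two sides have different dimensions, so the equation is NOT dimensionally consistent.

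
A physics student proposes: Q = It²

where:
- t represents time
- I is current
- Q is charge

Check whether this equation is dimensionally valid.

No

t (time) has dimensions [T].
I (current) has dimensions [I].
Q (charge) has dimensions [I T].

Left side: [I T]
Right side: [I T^2]

The two sides have different dimensions, so the equation is NOT dimensionally consistent.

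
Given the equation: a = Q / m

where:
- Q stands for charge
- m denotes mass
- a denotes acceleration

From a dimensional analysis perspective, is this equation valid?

No

Q (charge) has dimensions [I T].
m (mass) has dimensions [M].
a (acceleration) has dimensions [L T^-2].

Left side: [L T^-2]
Right side: [I M^-1 T]

The two sides have different dimensions, so the equation is NOT dimensionally consistent.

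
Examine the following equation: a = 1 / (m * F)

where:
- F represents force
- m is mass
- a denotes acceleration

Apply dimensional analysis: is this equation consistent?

No

F (force) has dimensions [L M T^-2].
m (mass) has dimensions [M].
a (acceleration) has dimensions [L T^-2].

Left side: [L T^-2]
Right side: [L^-1 M^-2 T^2]

The two sides have different dimensions, so the equation is NOT dimensionally consistent.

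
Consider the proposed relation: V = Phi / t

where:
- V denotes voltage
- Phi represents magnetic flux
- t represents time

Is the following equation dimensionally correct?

Yes

V (voltage) has dimensions [I^-1 L^2 M T^-3].
Phi (magnetic flux) has dimensions [I^-1 L^2 M T^-2].
t (time) has dimensions [T].

Left side: [I^-1 L^2 M T^-3]
Right side: [I^-1 L^2 M T^-3]

Both sides have the same dimensions, so the equation is dimensionally consistent.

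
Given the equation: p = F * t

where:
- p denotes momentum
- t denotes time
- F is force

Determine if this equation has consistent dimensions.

Yes

p (momentum) has dimensions [L M T^-1].
t (time) has dimensions [T].
F (force) has dimensions [L M T^-2].

Left side: [L M T^-1]
Right side: [L M T^-1]

Both sides have the same dimensions, so the equation is dimensionally consistent.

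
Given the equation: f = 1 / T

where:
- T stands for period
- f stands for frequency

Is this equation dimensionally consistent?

Yes

T (period) has dimensions [T].
f (frequency) has dimensions [T^-1].

Left side: [T^-1]
Right side: [T^-1]

Both sides have the same dimensions, so the equation is dimensionally consistent.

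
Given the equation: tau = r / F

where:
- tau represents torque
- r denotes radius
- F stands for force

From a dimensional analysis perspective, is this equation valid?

No

tau (torque) has dimensions [L^2 M T^-2].
r (radius) has dimensions [L].
F (force) has dimensions [L M T^-2].

Left side: [L^2 M T^-2]
Right side: [M^-1 T^2]

The two sides have different dimensions, so the equation is NOT dimensionally consistent.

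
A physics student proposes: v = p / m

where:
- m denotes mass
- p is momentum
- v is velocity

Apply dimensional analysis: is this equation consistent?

Yes

m (mass) has dimensions [M].
p (momentum) has dimensions [L M T^-1].
v (velocity) has dimensions [L T^-1].

Left side: [L T^-1]
Right side: [L T^-1]

Both sides have the same dimensions, so the equation is dimensionally consistent.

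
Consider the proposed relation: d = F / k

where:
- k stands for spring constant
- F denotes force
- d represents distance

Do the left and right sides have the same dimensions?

Yes

k (spring constant) has dimensions [M T^-2].
F (force) has dimensions [L M T^-2].
d (distance) has dimensions [L].

Left side: [L]
Right side: [L]

Both sides have the same dimensions, so the equation is dimensionally consistent.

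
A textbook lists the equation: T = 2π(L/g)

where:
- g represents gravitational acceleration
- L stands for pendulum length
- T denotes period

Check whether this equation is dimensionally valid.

No

g (gravitational acceleration) has dimensions [L T^-2].
L (pendulum length) has dimensions [L].
T (period) has dimensions [T].

Left side: [T]
Right side: [T^2]

The two sides have different dimensions, so the equation is NOT dimensionally consistent.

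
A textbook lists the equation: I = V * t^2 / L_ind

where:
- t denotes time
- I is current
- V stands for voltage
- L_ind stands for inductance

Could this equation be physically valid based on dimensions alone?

No

t (time) has dimensions [T].
I (current) has dimensions [I].
V (voltage) has dimensions [I^-1 L^2 M T^-3].
L_ind (inductance) has dimensions [I^-2 L^2 M T^-2].

Left side: [I]
Right side: [I T]

The two sides have different dimensions, so the equation is NOT dimensionally consistent.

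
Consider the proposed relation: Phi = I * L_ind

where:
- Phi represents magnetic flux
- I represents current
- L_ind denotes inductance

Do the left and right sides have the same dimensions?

Yes

Phi (magnetic flux) has dimensions [I^-1 L^2 M T^-2].
I (current) has dimensions [I].
L_ind (inductance) has dimensions [I^-2 L^2 M T^-2].

Left side: [I^-1 L^2 M T^-2]
Right side: [I^-1 L^2 M T^-2]

Both sides have the same dimensions, so the equation is dimensionally consistent.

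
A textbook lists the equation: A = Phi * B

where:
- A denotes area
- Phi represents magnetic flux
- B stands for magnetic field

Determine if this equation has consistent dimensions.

No

A (area) has dimensions [L^2].
Phi (magnetic flux) has dimensions [I^-1 L^2 M T^-2].
B (magnetic field) has dimensions [I^-1 M T^-2].

Left side: [L^2]
Right side: [I^-2 L^2 M^2 T^-4]

The two sides have different dimensions, so the equation is NOT dimensionally consistent.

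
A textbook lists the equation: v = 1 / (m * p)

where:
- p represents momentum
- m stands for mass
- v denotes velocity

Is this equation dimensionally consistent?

No

p (momentum) has dimensions [L M T^-1].
m (mass) has dimensions [M].
v (velocity) has dimensions [L T^-1].

Left side: [L T^-1]
Right side: [L^-1 M^-2 T]

The two sides have different dimensions, so the equation is NOT dimensionally consistent.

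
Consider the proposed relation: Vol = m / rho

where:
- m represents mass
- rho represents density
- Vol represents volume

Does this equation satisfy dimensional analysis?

Yes

m (mass) has dimensions [M].
rho (density) has dimensions [L^-3 M].
Vol (volume) has dimensions [L^3].

Left side: [L^3]
Right side: [L^3]

Both sides have the same dimensions, so the equation is dimensionally consistent.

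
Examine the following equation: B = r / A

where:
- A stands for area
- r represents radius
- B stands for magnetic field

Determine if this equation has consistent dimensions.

No

A (area) has dimensions [L^2].
r (radius) has dimensions [L].
B (magnetic field) has dimensions [I^-1 M T^-2].

Left side: [I^-1 M T^-2]
Right side: [L^-1]

The two sides have different dimensions, so the equation is NOT dimensionally consistent.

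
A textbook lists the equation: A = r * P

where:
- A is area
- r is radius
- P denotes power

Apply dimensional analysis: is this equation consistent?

No

A (area) has dimensions [L^2].
r (radius) has dimensions [L].
P (power) has dimensions [L^2 M T^-3].

Left side: [L^2]
Right side: [L^3 M T^-3]

The two sides have different dimensions, so the equation is NOT dimensionally consistent.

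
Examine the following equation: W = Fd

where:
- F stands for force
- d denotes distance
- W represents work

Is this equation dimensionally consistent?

Yes

F (force) has dimensions [L M T^-2].
d (distance) has dimensions [L].
W (work) has dimensions [L^2 M T^-2].

Left side: [L^2 M T^-2]
Right side: [L^2 M T^-2]

Both sides have the same dimensions, so the equation is dimensionally consistent.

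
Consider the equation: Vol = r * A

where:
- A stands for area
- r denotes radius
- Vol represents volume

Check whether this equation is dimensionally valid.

Yes

A (area) has dimensions [L^2].
r (radius) has dimensions [L].
Vol (volume) has dimensions [L^3].

Left side: [L^3]
Right side: [L^3]

Both sides have the same dimensions, so the equation is dimensionally consistent.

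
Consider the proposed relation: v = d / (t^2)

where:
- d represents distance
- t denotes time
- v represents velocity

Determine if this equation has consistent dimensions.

No

d (distance) has dimensions [L].
t (time) has dimensions [T].
v (velocity) has dimensions [L T^-1].

Left side: [L T^-1]
Right side: [L T^-2]

The two sides have different dimensions, so the equation is NOT dimensionally consistent.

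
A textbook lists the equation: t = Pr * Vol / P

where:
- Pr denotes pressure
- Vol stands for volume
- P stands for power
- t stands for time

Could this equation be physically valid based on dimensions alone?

Yes

Pr (pressure) has dimensions [L^-1 M T^-2].
Vol (volume) has dimensions [L^3].
P (power) has dimensions [L^2 M T^-3].
t (time) has dimensions [T].

Left side: [T]
Right side: [T]

Both sides have the same dimensions, so the equation is dimensionally consistent.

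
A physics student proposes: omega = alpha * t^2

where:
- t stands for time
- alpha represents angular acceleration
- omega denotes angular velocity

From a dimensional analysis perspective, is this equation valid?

No

t (time) has dimensions [T].
alpha (angular acceleration) has dimensions [T^-2].
omega (angular velocity) has dimensions [T^-1].

Left side: [T^-1]
Right side: [dimensionless]

The two sides have different dimensions, so the equation is NOT dimensionally consistent.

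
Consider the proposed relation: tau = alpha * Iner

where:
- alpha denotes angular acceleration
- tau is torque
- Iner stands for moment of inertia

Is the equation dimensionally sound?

Yes

alpha (angular acceleration) has dimensions [T^-2].
tau (torque) has dimensions [L^2 M T^-2].
Iner (moment of inertia) has dimensions [L^2 M].

Left side: [L^2 M T^-2]
Right side: [L^2 M T^-2]

Both sides have the same dimensions, so the equation is dimensionally consistent.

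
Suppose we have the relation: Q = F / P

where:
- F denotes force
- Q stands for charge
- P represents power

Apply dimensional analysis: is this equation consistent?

No

F (force) has dimensions [L M T^-2].
Q (charge) has dimensions [I T].
P (power) has dimensions [L^2 M T^-3].

Left side: [I T]
Right side: [L^-1 T]

The two sides have different dimensions, so the equation is NOT dimensionally consistent.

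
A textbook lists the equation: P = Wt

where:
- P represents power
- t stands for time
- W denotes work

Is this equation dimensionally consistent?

No

P (power) has dimensions [L^2 M T^-3].
t (time) has dimensions [T].
W (work) has dimensions [L^2 M T^-2].

Left side: [L^2 M T^-3]
Right side: [L^2 M T^-1]

The two sides have different dimensions, so the equation is NOT dimensionally consistent.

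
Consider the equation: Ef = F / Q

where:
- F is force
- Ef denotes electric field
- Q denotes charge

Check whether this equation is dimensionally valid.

Yes

F (force) has dimensions [L M T^-2].
Ef (electric field) has dimensions [I^-1 L M T^-3].
Q (charge) has dimensions [I T].

Left side: [I^-1 L M T^-3]
Right side: [I^-1 L M T^-3]

Both sides have the same dimensions, so the equation is dimensionally consistent.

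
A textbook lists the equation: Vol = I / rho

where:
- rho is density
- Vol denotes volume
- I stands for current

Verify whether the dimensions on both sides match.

No

rho (density) has dimensions [L^-3 M].
Vol (volume) has dimensions [L^3].
I (current) has dimensions [I].

Left side: [L^3]
Right side: [I L^3 M^-1]

The two sides have different dimensions, so the equation is NOT dimensionally consistent.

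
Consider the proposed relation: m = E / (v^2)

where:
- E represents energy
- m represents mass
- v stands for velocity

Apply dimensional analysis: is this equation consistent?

Yes

E (energy) has dimensions [L^2 M T^-2].
m (mass) has dimensions [M].
v (velocity) has dimensions [L T^-1].

Left side: [M]
Right side: [M]

Both sides have the same dimensions, so the equation is dimensionally consistent.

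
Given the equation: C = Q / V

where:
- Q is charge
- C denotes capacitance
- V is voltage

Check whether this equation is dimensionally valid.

Yes

Q (charge) has dimensions [I T].
C (capacitance) has dimensions [I^2 L^-2 M^-1 T^4].
V (voltage) has dimensions [I^-1 L^2 M T^-3].

Left side: [I^2 L^-2 M^-1 T^4]
Right side: [I^2 L^-2 M^-1 T^4]

Both sides have the same dimensions, so the equation is dimensionally consistent.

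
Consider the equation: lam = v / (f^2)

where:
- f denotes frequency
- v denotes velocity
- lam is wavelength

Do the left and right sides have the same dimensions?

No

f (frequency) has dimensions [T^-1].
v (velocity) has dimensions [L T^-1].
lam (wavelength) has dimensions [L].

Left side: [L]
Right side: [L T]

The two sides have different dimensions, so the equation is NOT dimensionally consistent.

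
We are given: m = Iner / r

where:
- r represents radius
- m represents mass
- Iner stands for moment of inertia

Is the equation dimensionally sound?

No

r (radius) has dimensions [L].
m (mass) has dimensions [M].
Iner (moment of inertia) has dimensions [L^2 M].

Left side: [M]
Right side: [L M]

The two sides have different dimensions, so the equation is NOT dimensionally consistent.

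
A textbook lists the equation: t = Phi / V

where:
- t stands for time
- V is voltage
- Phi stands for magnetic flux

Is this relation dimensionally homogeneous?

Yes

t (time) has dimensions [T].
V (voltage) has dimensions [I^-1 L^2 M T^-3].
Phi (magnetic flux) has dimensions [I^-1 L^2 M T^-2].

Left side: [T]
Right side: [T]

Both sides have the same dimensions, so the equation is dimensionally consistent.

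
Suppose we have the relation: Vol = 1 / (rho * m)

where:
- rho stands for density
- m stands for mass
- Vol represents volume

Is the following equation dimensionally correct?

No

rho (density) has dimensions [L^-3 M].
m (mass) has dimensions [M].
Vol (volume) has dimensions [L^3].

Left side: [L^3]
Right side: [L^3 M^-2]

The two sides have different dimensions, so the equation is NOT dimensionally consistent.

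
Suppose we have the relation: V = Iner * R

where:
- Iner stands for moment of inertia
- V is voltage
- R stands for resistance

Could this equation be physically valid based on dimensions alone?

No

Iner (moment of inertia) has dimensions [L^2 M].
V (voltage) has dimensions [I^-1 L^2 M T^-3].
R (resistance) has dimensions [I^-2 L^2 M T^-3].

Left side: [I^-1 L^2 M T^-3]
Right side: [I^-2 L^4 M^2 T^-3]

The two sides have different dimensions, so the equation is NOT dimensionally consistent.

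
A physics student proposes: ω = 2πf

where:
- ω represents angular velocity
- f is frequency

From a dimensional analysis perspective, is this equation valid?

Yes

ω (angular velocity) has dimensions [T^-1].
f (frequency) has dimensions [T^-1].

Left side: [T^-1]
Right side: [T^-1]

Both sides have the same dimensions, so the equation is dimensionally consistent.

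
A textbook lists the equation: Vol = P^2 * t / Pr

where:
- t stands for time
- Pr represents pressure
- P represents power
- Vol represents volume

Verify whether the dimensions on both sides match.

No

t (time) has dimensions [T].
Pr (pressure) has dimensions [L^-1 M T^-2].
P (power) has dimensions [L^2 M T^-3].
Vol (volume) has dimensions [L^3].

Left side: [L^3]
Right side: [L^5 M T^-3]

The two sides have different dimensions, so the equation is NOT dimensionally consistent.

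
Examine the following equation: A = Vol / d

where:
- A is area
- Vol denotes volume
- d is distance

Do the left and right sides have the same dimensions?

Yes

A (area) has dimensions [L^2].
Vol (volume) has dimensions [L^3].
d (distance) has dimensions [L].

Left side: [L^2]
Right side: [L^2]

Both sides have the same dimensions, so the equation is dimensionally consistent.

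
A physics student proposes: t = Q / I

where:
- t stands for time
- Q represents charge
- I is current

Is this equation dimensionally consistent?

Yes

t (time) has dimensions [T].
Q (charge) has dimensions [I T].
I (current) has dimensions [I].

Left side: [T]
Right side: [T]

Both sides have the same dimensions, so the equation is dimensionally consistent.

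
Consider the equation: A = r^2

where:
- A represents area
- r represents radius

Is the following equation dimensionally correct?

Yes

A (area) has dimensions [L^2].
r (radius) has dimensions [L].

Left side: [L^2]
Right side: [L^2]

Both sides have the same dimensions, so the equation is dimensionally consistent.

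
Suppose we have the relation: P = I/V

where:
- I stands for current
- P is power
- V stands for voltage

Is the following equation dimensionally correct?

No

I (current) has dimensions [I].
P (power) has dimensions [L^2 M T^-3].
V (voltage) has dimensions [I^-1 L^2 M T^-3].

Left side: [L^2 M T^-3]
Right side: [I^2 L^-2 M^-1 T^3]

The two sides have different dimensions, so the equation is NOT dimensionally consistent.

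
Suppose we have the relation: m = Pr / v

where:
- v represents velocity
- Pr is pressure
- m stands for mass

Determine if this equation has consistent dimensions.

No

v (velocity) has dimensions [L T^-1].
Pr (pressure) has dimensions [L^-1 M T^-2].
m (mass) has dimensions [M].

Left side: [M]
Right side: [L^-2 M T^-1]

The two sides have different dimensions, so the equation is NOT dimensionally consistent.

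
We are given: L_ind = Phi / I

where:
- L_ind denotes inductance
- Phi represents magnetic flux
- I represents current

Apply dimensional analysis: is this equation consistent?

Yes

L_ind (inductance) has dimensions [I^-2 L^2 M T^-2].
Phi (magnetic flux) has dimensions [I^-1 L^2 M T^-2].
I (current) has dimensions [I].

Left side: [I^-2 L^2 M T^-2]
Right side: [I^-2 L^2 M T^-2]

Both sides have the same dimensions, so the equation is dimensionally consistent.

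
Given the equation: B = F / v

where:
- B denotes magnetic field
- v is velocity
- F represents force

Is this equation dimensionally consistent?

No

B (magnetic field) has dimensions [I^-1 M T^-2].
v (velocity) has dimensions [L T^-1].
F (force) has dimensions [L M T^-2].

Left side: [I^-1 M T^-2]
Right side: [M T^-1]

The two sides have different dimensions, so the equation is NOT dimensionally consistent.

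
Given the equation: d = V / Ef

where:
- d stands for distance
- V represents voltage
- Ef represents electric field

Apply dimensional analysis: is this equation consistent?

Yes

d (distance) has dimensions [L].
V (voltage) has dimensions [I^-1 L^2 M T^-3].
Ef (electric field) has dimensions [I^-1 L M T^-3].

Left side: [L]
Right side: [L]

Both sides have the same dimensions, so the equation is dimensionally consistent.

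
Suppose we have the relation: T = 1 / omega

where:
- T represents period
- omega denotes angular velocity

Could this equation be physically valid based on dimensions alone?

Yes

T (period) has dimensions [T].
omega (angular velocity) has dimensions [T^-1].

Left side: [T]
Right side: [T]

Both sides have the same dimensions, so the equation is dimensionally consistent.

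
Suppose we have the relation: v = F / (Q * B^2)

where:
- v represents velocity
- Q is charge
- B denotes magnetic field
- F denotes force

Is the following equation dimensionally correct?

No

v (velocity) has dimensions [L T^-1].
Q (charge) has dimensions [I T].
B (magnetic field) has dimensions [I^-1 M T^-2].
F (force) has dimensions [L M T^-2].

Left side: [L T^-1]
Right side: [I L M^-1 T]

The two sides have different dimensions, so the equation is NOT dimensionally consistent.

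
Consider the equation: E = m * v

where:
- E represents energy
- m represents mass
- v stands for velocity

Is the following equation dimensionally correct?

No

E (energy) has dimensions [L^2 M T^-2].
m (mass) has dimensions [M].
v (velocity) has dimensions [L T^-1].

Left side: [L^2 M T^-2]
Right side: [L M T^-1]

The two sides have different dimensions, so the equation is NOT dimensionally consistent.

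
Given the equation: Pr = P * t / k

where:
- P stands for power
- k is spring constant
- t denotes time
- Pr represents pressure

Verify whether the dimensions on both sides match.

No

P (power) has dimensions [L^2 M T^-3].
k (spring constant) has dimensions [M T^-2].
t (time) has dimensions [T].
Pr (pressure) has dimensions [L^-1 M T^-2].

Left side: [L^-1 M T^-2]
Right side: [L^2]

The two sides have different dimensions, so the equation is NOT dimensionally consistent.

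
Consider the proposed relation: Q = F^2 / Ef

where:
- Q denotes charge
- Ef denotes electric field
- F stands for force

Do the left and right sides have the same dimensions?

No

Q (charge) has dimensions [I T].
Ef (electric field) has dimensions [I^-1 L M T^-3].
F (force) has dimensions [L M T^-2].

Left side: [I T]
Right side: [I L M T^-1]

The two sides have different dimensions, so the equation is NOT dimensionally consistent.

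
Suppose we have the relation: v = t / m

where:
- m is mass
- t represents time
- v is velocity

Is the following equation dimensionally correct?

No

m (mass) has dimensions [M].
t (time) has dimensions [T].
v (velocity) has dimensions [L T^-1].

Left side: [L T^-1]
Right side: [M^-1 T]

The two sides have different dimensions, so the equation is NOT dimensionally consistent.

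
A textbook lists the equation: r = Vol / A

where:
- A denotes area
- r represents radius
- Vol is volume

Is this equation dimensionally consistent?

Yes

A (area) has dimensions [L^2].
r (radius) has dimensions [L].
Vol (volume) has dimensions [L^3].

Left side: [L]
Right side: [L]

Both sides have the same dimensions, so the equation is dimensionally consistent.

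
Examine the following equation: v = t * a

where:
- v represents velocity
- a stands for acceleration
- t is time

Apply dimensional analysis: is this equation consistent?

Yes

v (velocity) has dimensions [L T^-1].
a (acceleration) has dimensions [L T^-2].
t (time) has dimensions [T].

Left side: [L T^-1]
Right side: [L T^-1]

Both sides have the same dimensions, so the equation is dimensionally consistent.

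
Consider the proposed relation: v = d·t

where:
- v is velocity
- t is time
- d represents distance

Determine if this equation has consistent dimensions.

No

v (velocity) has dimensions [L T^-1].
t (time) has dimensions [T].
d (distance) has dimensions [L].

Left side: [L T^-1]
Right side: [L T]

The two sides have different dimensions, so the equation is NOT dimensionally consistent.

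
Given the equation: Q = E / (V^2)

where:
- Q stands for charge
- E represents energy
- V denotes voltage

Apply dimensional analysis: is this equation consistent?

No

Q (charge) has dimensions [I T].
E (energy) has dimensions [L^2 M T^-2].
V (voltage) has dimensions [I^-1 L^2 M T^-3].

Left side: [I T]
Right side: [I^2 L^-2 M^-1 T^4]

The two sides have different dimensions, so the equation is NOT dimensionally consistent.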